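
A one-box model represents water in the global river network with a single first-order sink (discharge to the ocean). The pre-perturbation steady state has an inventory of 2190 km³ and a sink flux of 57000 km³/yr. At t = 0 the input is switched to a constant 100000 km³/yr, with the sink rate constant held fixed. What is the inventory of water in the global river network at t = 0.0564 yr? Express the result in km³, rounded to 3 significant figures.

3460 km³

Residence time τ = M₀/F₀ = 0.03842 yr. The eventual steady state is M_∞ = M₀·(F₁/F₀) = 2190 × 100000/57000 = 3842.1 km³.
The anomaly ΔM(t) = M(t) − M_∞ decays as ΔM₀·e^(−t/τ) with ΔM₀ = 2190 − 3842.1 = −1652 km³.
At t = 0.0564 yr, e^(−t/τ) = e^(−1.468) = 0.2304, so ΔM = −380.6 km³ and M = 3842.1 − 380.6 = 3461.5 km³.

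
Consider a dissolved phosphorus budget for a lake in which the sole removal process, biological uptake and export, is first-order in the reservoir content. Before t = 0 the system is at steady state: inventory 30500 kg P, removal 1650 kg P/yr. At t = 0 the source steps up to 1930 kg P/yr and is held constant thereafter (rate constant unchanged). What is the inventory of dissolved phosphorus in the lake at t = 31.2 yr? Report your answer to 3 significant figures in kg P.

34700 kg P

The sink rate constant is k = F₀/M₀ = 1650/30500 = 0.05410 yr⁻¹.
Solving dM/dt = F₁ − kM with M(0) = M₀ gives M(t) = F₁/k + (M₀ − F₁/k)·e^(−kt).
F₁/k = 1930/0.05410 = 35676 kg P; kt = 0.05410 × 31.2 = 1.688, e^(−kt) = 0.1849.
M(31.2) = 35676 + (30500 − 35676) × 0.1849 = 35676 − 957.1 = 34719 kg P.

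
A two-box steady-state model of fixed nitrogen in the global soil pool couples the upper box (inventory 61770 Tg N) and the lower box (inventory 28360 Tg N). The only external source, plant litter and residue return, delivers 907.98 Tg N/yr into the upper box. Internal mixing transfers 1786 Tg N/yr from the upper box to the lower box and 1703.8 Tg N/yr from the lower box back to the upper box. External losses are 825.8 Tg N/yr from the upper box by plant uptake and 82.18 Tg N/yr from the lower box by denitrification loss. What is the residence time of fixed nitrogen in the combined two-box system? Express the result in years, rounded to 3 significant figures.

99.3 yr

Residence time in the combined system uses the total inventory and the total *external* removal — internal exchanges between the two boxes cancel.
M_total = 61770 + 28360 = 90130 Tg N.
ΣF_external_out = 825.8 + 82.18 = 907.98 Tg N/yr.
τ = M_total / ΣF_ext = 90130 / 907.98 = 99.26 yr.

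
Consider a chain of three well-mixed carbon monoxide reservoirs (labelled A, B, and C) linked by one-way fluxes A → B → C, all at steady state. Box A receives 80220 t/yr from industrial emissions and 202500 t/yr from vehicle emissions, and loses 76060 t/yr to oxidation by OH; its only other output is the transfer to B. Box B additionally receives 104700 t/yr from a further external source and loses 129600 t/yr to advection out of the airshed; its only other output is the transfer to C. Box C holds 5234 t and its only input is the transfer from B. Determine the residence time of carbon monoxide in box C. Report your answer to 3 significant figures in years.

0.0288 yr

Box A: F(A→B) = (80220 + 202500) − 76060 = 206660 t/yr.
Box B: F(B→C) = (206660 + 104700) − 129600 = 181760 t/yr.
Box C throughput = its input = 181760 t/yr; τ = 5234 / 181760 = 0.02880 yr.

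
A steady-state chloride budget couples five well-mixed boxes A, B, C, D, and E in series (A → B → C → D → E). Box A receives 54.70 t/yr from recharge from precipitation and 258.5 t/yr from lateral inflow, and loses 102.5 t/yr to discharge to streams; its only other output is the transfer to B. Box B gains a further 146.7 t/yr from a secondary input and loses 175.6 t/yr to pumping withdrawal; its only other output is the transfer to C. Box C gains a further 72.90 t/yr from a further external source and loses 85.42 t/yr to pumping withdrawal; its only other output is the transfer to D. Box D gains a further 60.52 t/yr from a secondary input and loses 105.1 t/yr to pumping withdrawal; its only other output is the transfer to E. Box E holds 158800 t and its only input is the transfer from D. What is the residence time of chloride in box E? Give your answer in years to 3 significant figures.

Box A: F(A→B) = (54.70 + 258.5) − 102.5 = 210.70 t/yr.
Box B: F(B→C) = (210.70 + 146.7) − 175.6 = 181.80 t/yr.
Box C: F(C→D) = (181.80 + 72.90) − 85.42 = 169.28 t/yr.
Box D: F(D→E) = (169.28 + 60.52) − 105.1 = 124.70 t/yr.
Box E throughput = its input = 124.70 t/yr; τ = 158800 / 124.70 = 1273 yr.

1270 yr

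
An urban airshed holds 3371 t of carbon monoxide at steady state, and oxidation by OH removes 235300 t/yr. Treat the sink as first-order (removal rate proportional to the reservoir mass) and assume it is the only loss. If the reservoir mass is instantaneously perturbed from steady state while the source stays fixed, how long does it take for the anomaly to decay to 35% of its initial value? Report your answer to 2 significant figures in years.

0.015 yr

For a linear reservoir the anomaly decays as exp(−t/τ) with τ = M/F = 3371/235300 = 0.01433 yr.
exp(−t/τ) = 0.35 ⇒ t = −τ ln(0.35) = 0.01433 × 1.050 = 0.01504 yr.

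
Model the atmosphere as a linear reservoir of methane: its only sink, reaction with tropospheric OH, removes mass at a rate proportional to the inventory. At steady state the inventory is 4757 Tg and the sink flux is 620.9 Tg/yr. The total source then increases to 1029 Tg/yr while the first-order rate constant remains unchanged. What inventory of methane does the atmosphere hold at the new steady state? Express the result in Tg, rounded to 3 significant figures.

Rate constant k = F/M = 620.9 / 4757 = 0.1305 yr⁻¹.
At the new steady state, source = k·M_new ⇒ M_new = 1029 / 0.1305 = 7884 Tg.
(Equivalently M_new = M × F_new/F_old = 4757 × 1029/620.9.)

7880 Tg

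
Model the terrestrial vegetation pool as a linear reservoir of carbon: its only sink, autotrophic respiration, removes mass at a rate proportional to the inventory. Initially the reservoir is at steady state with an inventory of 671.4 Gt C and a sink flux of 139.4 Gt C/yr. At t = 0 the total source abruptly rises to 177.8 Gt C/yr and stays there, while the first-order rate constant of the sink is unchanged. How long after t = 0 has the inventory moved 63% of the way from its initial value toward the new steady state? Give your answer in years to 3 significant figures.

4.79 yr

τ = M₀/F₀ = 671.4/139.4 = 4.816 yr.
The remaining gap fraction is e^(−t/τ); 63% covered ⇒ e^(−t/τ) = 0.370.
t = −τ ln(0.370) = 4.816 × 0.9943 = 4.789 yr.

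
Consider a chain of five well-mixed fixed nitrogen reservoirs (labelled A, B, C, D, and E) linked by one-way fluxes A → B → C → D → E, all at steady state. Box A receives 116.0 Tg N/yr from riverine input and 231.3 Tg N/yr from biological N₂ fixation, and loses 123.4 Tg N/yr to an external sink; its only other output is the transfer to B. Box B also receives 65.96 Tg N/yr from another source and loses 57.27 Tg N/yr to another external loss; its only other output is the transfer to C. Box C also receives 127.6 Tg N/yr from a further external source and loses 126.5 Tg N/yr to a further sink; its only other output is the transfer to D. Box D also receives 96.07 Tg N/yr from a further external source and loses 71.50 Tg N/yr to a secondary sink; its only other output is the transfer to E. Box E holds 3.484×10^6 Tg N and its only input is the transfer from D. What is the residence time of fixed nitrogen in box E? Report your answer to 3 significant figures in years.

Box A: F(A→B) = (116.0 + 231.3) − 123.4 = 223.90 Tg N/yr.
Box B: F(B→C) = (223.90 + 65.96) − 57.27 = 232.59 Tg N/yr.
Box C: F(C→D) = (232.59 + 127.6) − 126.5 = 233.69 Tg N/yr.
Box D: F(D→E) = (233.69 + 96.07) − 71.50 = 258.26 Tg N/yr.
Box E throughput = its input = 258.26 Tg N/yr; τ = 3.484×10^6 / 258.26 = 13490 yr.

13500 yr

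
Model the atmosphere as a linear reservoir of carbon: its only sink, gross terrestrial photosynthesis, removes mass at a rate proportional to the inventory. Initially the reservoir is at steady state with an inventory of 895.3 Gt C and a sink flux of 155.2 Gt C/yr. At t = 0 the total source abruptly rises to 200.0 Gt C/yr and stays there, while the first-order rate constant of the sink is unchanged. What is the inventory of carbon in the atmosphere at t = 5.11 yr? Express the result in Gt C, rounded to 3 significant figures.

Residence time τ = M₀/F₀ = 5.769 yr. The eventual steady state is M_∞ = M₀·(F₁/F₀) = 895.3 × 200.0/155.2 = 1153.7 Gt C.
The anomaly ΔM(t) = M(t) − M_∞ decays as ΔM₀·e^(−t/τ) with ΔM₀ = 895.3 − 1153.7 = −258.4 Gt C.
At t = 5.11 yr, e^(−t/τ) = e^(−0.8858) = 0.4124, so ΔM = −106.6 Gt C and M = 1153.7 − 106.6 = 1047.2 Gt C.

1050 Gt C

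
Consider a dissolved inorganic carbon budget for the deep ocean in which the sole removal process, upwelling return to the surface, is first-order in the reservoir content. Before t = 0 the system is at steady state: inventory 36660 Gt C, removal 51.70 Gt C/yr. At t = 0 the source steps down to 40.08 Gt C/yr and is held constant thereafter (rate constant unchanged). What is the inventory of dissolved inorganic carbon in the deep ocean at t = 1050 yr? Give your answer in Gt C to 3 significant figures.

Residence time τ = M₀/F₀ = 709.1 yr. The eventual steady state is M_∞ = M₀·(F₁/F₀) = 36660 × 40.08/51.70 = 28420 Gt C.
The anomaly ΔM(t) = M(t) − M_∞ decays as ΔM₀·e^(−t/τ) with ΔM₀ = 36660 − 28420 = 8240 Gt C.
At t = 1050 yr, e^(−t/τ) = e^(−1.481) = 0.2275, so ΔM = 1874 Gt C and M = 28420 + 1874 = 30295 Gt C.

30300 Gt C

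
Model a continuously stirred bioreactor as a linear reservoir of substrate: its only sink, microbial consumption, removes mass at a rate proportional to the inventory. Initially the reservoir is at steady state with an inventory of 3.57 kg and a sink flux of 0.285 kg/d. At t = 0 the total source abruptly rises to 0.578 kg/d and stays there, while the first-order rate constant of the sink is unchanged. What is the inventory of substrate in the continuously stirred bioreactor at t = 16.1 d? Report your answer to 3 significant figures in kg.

The sink rate constant is k = F₀/M₀ = 0.285/3.57 = 0.07983 d⁻¹.
Solving dM/dt = F₁ − kM with M(0) = M₀ gives M(t) = F₁/k + (M₀ − F₁/k)·e^(−kt).
F₁/k = 0.578/0.07983 = 7.2402 kg; kt = 0.07983 × 16.1 = 1.285, e^(−kt) = 0.2766.
M(16.1) = 7.2402 + (3.57 − 7.2402) × 0.2766 = 7.2402 − 1.015 = 6.2251 kg.

6.23 kg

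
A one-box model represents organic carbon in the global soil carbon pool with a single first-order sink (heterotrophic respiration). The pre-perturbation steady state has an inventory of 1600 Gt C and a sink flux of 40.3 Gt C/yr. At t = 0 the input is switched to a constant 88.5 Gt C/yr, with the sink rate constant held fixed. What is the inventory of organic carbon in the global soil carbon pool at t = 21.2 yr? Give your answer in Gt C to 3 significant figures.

2390 Gt C

Residence time τ = M₀/F₀ = 39.70 yr. The eventual steady state is M_∞ = M₀·(F₁/F₀) = 1600 × 88.5/40.3 = 3513.6 Gt C.
The anomaly ΔM(t) = M(t) − M_∞ decays as ΔM₀·e^(−t/τ) with ΔM₀ = 1600 − 3513.6 = −1914 Gt C.
At t = 21.2 yr, e^(−t/τ) = e^(−0.5340) = 0.5863, so ΔM = −1122 Gt C and M = 3513.6 − 1122 = 2391.7 Gt C.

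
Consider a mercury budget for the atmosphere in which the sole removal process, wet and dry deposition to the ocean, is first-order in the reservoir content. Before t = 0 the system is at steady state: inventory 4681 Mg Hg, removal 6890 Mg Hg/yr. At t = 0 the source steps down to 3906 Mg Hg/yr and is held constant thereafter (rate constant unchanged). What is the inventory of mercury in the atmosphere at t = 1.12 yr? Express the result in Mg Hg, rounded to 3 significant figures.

The sink rate constant is k = F₀/M₀ = 6890/4681 = 1.472 yr⁻¹.
Solving dM/dt = F₁ − kM with M(0) = M₀ gives M(t) = F₁/k + (M₀ − F₁/k)·e^(−kt).
F₁/k = 3906/1.472 = 2653.7 Mg Hg; kt = 1.472 × 1.12 = 1.649, e^(−kt) = 0.1923.
M(1.12) = 2653.7 + (4681 − 2653.7) × 0.1923 = 2653.7 + 389.9 = 3043.6 Mg Hg.

3040 Mg Hg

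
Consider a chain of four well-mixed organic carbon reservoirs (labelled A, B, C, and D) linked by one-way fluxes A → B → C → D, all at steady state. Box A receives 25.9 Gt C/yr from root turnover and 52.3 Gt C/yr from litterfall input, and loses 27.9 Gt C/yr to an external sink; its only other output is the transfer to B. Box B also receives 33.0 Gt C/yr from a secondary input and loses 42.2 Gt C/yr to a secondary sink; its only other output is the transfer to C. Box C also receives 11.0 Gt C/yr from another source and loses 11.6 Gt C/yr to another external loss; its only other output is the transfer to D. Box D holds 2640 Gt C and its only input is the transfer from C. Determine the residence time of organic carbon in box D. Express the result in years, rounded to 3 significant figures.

65.2 yr

Box A: F(A→B) = (25.9 + 52.3) − 27.9 = 50.300 Gt C/yr.
Box B: F(B→C) = (50.300 + 33.0) − 42.2 = 41.100 Gt C/yr.
Box C: F(C→D) = (41.100 + 11.0) − 11.6 = 40.500 Gt C/yr.
Box D throughput = its input = 40.500 Gt C/yr; τ = 2640 / 40.500 = 65.19 yr.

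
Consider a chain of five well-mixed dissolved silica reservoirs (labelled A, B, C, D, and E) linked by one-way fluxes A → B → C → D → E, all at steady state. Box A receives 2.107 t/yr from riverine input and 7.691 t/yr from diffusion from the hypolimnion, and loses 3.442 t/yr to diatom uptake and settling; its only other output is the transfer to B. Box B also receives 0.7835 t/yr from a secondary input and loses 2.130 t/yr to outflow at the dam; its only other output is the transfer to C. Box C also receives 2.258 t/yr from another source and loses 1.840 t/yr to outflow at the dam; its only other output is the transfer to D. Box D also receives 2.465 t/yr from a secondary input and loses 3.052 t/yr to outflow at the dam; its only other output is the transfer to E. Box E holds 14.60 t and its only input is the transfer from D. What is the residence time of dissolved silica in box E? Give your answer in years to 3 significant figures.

3.02 yr

Box A: F(A→B) = (2.107 + 7.691) − 3.442 = 6.3560 t/yr.
Box B: F(B→C) = (6.3560 + 0.7835) − 2.130 = 5.0095 t/yr.
Box C: F(C→D) = (5.0095 + 2.258) − 1.840 = 5.4275 t/yr.
Box D: F(D→E) = (5.4275 + 2.465) − 3.052 = 4.8405 t/yr.
Box E throughput = its input = 4.8405 t/yr; τ = 14.60 / 4.8405 = 3.016 yr.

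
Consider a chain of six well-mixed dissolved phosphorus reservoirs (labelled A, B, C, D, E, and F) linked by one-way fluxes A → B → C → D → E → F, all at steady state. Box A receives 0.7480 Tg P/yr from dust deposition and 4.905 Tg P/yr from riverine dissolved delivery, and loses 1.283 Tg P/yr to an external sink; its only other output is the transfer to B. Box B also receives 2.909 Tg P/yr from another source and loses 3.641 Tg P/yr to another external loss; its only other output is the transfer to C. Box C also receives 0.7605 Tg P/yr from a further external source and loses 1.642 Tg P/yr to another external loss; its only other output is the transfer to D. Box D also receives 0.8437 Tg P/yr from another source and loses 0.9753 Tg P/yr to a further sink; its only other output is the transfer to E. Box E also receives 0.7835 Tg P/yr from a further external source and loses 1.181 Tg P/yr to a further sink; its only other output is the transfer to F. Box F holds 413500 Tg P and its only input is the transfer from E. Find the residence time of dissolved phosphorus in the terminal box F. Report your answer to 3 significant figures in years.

Box A: F(A→B) = (0.7480 + 4.905) − 1.283 = 4.3700 Tg P/yr.
Box B: F(B→C) = (4.3700 + 2.909) − 3.641 = 3.6380 Tg P/yr.
Box C: F(C→D) = (3.6380 + 0.7605) − 1.642 = 2.7565 Tg P/yr.
Box D: F(D→E) = (2.7565 + 0.8437) − 0.9753 = 2.6249 Tg P/yr.
Box E: F(E→F) = (2.6249 + 0.7835) − 1.181 = 2.2274 Tg P/yr.
Box F throughput = its input = 2.2274 Tg P/yr; τ = 413500 / 2.2274 = 185600 yr.

186000 yr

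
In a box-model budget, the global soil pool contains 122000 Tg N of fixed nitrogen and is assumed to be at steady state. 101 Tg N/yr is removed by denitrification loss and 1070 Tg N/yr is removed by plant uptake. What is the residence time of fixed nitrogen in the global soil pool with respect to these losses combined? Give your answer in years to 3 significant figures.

Total removal = 101.0 + 1070 = 1171.0 Tg N/yr.
τ = M / ΣF_out = 122000 / 1171.0 = 104.2 yr.

104 yr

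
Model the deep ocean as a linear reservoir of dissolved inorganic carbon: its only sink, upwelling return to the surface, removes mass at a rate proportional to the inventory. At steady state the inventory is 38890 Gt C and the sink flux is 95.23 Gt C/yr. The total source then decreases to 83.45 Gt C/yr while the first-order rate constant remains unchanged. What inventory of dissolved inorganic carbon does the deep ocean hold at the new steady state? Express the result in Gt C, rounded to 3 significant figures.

Rate constant k = F/M = 95.23 / 38890 = 0.002449 yr⁻¹.
At the new steady state, source = k·M_new ⇒ M_new = 83.45 / 0.002449 = 34080 Gt C.
(Equivalently M_new = M × F_new/F_old = 38890 × 83.45/95.23.)

34100 Gt C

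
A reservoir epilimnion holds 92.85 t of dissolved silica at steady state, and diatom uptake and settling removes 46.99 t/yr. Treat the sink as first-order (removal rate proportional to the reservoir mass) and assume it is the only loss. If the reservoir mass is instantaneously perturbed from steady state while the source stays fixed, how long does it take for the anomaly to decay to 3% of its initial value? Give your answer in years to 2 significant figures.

For a linear reservoir the anomaly decays as exp(−t/τ) with τ = M/F = 92.85/46.99 = 1.976 yr.
exp(−t/τ) = 0.03 ⇒ t = −τ ln(0.03) = 1.976 × 3.507 = 6.929 yr.

6.9 yr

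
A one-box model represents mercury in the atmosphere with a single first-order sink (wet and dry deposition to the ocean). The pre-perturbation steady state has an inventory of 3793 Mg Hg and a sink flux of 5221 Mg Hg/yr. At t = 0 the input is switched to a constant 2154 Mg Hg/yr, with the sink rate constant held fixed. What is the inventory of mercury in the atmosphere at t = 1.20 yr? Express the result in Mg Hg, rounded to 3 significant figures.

τ = M₀/F₀ = 3793/5221 = 0.7265 yr; rate constant k = 1/τ.
New steady state M_∞ = F₁/k = F₁·τ = 2154 × 0.7265 = 1564.9 Mg Hg.
M(t) = M_∞ + (M₀ − M_∞)·e^(−t/τ); t/τ = 1.20/0.7265 = 1.652, so e^(−t/τ) = 0.1917.
M(t) = 1564.9 + 2228 × 0.1917 = 1992.0 Mg Hg.

1990 Mg Hg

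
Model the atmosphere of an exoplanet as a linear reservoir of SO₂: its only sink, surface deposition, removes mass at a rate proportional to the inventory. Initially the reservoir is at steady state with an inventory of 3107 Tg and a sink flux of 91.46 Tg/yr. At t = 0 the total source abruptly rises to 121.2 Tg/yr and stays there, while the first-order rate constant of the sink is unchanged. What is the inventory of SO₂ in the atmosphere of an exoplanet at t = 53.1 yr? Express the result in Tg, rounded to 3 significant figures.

3910 Tg

τ = M₀/F₀ = 3107/91.46 = 33.97 yr; rate constant k = 1/τ.
New steady state M_∞ = F₁/k = F₁·τ = 121.2 × 33.97 = 4117.3 Tg.
M(t) = M_∞ + (M₀ − M_∞)·e^(−t/τ); t/τ = 53.1/33.97 = 1.563, so e^(−t/τ) = 0.2095.
M(t) = 4117.3 − 1010 × 0.2095 = 3905.7 Tg.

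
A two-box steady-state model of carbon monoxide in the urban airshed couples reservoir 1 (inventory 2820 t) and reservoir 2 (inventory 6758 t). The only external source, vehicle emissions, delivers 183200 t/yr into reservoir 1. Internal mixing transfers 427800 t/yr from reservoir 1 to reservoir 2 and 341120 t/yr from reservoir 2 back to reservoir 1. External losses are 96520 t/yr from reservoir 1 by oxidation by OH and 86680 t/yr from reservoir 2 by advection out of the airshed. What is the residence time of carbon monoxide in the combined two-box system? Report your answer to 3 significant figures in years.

Treat the two boxes together as one reservoir: the mixing fluxes between them are internal recycling, so τ = ΣM / Σ(external losses).
M_total = 2820 + 6758 = 9578.0 t.
ΣF_external_out = 96520 + 86680 = 183200 t/yr.
τ = M_total / ΣF_ext = 9578.0 / 183200 = 0.05228 yr.

0.0523 yr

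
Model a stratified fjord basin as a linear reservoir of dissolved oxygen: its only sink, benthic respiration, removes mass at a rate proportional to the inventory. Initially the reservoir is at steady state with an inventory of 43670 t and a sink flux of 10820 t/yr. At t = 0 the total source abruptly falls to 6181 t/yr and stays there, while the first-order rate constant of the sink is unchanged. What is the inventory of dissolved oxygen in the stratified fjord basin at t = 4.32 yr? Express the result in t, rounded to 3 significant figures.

31400 t

The sink rate constant is k = F₀/M₀ = 10820/43670 = 0.2478 yr⁻¹.
Solving dM/dt = F₁ − kM with M(0) = M₀ gives M(t) = F₁/k + (M₀ − F₁/k)·e^(−kt).
F₁/k = 6181/0.2478 = 24947 t; kt = 0.2478 × 4.32 = 1.070, e^(−kt) = 0.3429.
M(4.32) = 24947 + (43670 − 24947) × 0.3429 = 24947 + 6420 = 31367 t.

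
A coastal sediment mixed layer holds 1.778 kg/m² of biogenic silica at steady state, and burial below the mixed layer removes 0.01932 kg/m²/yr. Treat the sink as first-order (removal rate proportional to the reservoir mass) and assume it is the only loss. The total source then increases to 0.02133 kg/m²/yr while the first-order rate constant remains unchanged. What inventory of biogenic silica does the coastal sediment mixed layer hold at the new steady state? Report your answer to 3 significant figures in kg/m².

1.96 kg/m²

Rate constant k = F/M = 0.01932 / 1.778 = 0.01087 yr⁻¹.
At the new steady state, source = k·M_new ⇒ M_new = 0.02133 / 0.01087 = 1.963 kg/m².
(Equivalently M_new = M × F_new/F_old = 1.778 × 0.02133/0.01932.)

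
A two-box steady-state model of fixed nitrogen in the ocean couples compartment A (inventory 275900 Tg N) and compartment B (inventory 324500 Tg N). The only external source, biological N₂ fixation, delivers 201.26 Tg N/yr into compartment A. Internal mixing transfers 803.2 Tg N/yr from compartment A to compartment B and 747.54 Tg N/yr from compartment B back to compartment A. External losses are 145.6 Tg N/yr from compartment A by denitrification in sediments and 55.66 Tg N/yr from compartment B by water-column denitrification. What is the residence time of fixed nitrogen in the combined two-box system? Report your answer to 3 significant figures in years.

Treat the two boxes together as one reservoir: the mixing fluxes between them are internal recycling, so τ = ΣM / Σ(external losses).
M_total = 275900 + 324500 = 600400 Tg N.
ΣF_external_out = 145.6 + 55.66 = 201.26 Tg N/yr.
τ = M_total / ΣF_ext = 600400 / 201.26 = 2983 yr.

2980 yr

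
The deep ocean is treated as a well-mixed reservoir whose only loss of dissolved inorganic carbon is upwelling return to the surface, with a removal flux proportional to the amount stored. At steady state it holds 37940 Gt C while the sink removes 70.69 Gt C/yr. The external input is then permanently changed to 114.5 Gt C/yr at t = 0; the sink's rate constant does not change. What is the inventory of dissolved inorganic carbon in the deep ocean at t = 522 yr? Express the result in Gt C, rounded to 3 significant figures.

The sink rate constant is k = F₀/M₀ = 70.69/37940 = 0.001863 yr⁻¹.
Solving dM/dt = F₁ − kM with M(0) = M₀ gives M(t) = F₁/k + (M₀ − F₁/k)·e^(−kt).
F₁/k = 114.5/0.001863 = 61453 Gt C; kt = 0.001863 × 522 = 0.9726, e^(−kt) = 0.3781.
M(522) = 61453 + (37940 − 61453) × 0.3781 = 61453 − 8890 = 52563 Gt C.

52600 Gt C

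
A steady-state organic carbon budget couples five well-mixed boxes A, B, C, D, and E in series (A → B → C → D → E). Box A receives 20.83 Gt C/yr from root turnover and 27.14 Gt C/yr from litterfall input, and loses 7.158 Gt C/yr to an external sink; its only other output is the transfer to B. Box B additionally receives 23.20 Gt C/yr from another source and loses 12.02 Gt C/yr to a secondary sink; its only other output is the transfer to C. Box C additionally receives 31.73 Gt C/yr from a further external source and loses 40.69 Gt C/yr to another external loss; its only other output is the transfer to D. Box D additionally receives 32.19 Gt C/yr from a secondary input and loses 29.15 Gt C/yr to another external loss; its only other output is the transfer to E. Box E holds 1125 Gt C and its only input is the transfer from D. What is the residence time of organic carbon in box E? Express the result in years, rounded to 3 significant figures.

24.4 yr

Box A: F(A→B) = (20.83 + 27.14) − 7.158 = 40.812 Gt C/yr.
Box B: F(B→C) = (40.812 + 23.20) − 12.02 = 51.992 Gt C/yr.
Box C: F(C→D) = (51.992 + 31.73) − 40.69 = 43.032 Gt C/yr.
Box D: F(D→E) = (43.032 + 32.19) − 29.15 = 46.072 Gt C/yr.
Box E throughput = its input = 46.072 Gt C/yr; τ = 1125 / 46.072 = 24.42 yr.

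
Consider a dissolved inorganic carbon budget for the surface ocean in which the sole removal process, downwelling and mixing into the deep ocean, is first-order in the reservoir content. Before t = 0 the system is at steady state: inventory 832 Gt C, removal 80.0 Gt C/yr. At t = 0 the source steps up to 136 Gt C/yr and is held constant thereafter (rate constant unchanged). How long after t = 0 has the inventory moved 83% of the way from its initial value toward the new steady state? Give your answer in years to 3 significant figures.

18.4 yr

τ = M₀/F₀ = 832/80.0 = 10.40 yr.
The remaining gap fraction is e^(−t/τ); 83% covered ⇒ e^(−t/τ) = 0.170.
t = −τ ln(0.170) = 10.40 × 1.772 = 18.43 yr.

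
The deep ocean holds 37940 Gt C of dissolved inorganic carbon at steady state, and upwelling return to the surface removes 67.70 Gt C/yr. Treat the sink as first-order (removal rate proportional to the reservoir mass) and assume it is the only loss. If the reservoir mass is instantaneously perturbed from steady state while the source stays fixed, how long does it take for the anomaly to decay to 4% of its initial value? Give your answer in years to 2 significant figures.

For a linear reservoir the anomaly decays as exp(−t/τ) with τ = M/F = 37940/67.70 = 560.4 yr.
exp(−t/τ) = 0.04 ⇒ t = −τ ln(0.04) = 560.4 × 3.219 = 1804 yr.

1800 yr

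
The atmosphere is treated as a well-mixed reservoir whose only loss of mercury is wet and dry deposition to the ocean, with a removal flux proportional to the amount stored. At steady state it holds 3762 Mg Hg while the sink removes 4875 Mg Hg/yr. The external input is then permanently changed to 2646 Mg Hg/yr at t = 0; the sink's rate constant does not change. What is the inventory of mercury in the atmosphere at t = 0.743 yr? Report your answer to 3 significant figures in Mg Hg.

2700 Mg Hg

Residence time τ = M₀/F₀ = 0.7717 yr. The eventual steady state is M_∞ = M₀·(F₁/F₀) = 3762 × 2646/4875 = 2041.9 Mg Hg.
The anomaly ΔM(t) = M(t) − M_∞ decays as ΔM₀·e^(−t/τ) with ΔM₀ = 3762 − 2041.9 = 1720 Mg Hg.
At t = 0.743 yr, e^(−t/τ) = e^(−0.9628) = 0.3818, so ΔM = 656.8 Mg Hg and M = 2041.9 + 656.8 = 2698.7 Mg Hg.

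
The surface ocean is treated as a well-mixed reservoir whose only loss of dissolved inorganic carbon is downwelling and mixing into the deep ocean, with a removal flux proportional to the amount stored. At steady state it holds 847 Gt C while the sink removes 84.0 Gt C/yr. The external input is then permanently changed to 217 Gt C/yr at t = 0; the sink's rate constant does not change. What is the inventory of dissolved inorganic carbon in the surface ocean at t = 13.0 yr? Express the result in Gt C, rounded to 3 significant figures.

Residence time τ = M₀/F₀ = 10.08 yr. The eventual steady state is M_∞ = M₀·(F₁/F₀) = 847 × 217/84.0 = 2188.1 Gt C.
The anomaly ΔM(t) = M(t) − M_∞ decays as ΔM₀·e^(−t/τ) with ΔM₀ = 847 − 2188.1 = −1341 Gt C.
At t = 13.0 yr, e^(−t/τ) = e^(−1.289) = 0.2755, so ΔM = −369.4 Gt C and M = 2188.1 − 369.4 = 1818.6 Gt C.

1820 Gt C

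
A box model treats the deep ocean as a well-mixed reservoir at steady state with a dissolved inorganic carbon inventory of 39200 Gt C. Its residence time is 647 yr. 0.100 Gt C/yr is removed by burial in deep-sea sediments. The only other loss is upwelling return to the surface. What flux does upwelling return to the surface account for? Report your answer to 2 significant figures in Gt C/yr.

60 Gt C/yr

Total removal F = M/τ = 39200 / 647 = 60.59 Gt C/yr.
Upwelling return to the surface = F − (0.100) = 60.59 − 0.1000 = 60.49 Gt C/yr.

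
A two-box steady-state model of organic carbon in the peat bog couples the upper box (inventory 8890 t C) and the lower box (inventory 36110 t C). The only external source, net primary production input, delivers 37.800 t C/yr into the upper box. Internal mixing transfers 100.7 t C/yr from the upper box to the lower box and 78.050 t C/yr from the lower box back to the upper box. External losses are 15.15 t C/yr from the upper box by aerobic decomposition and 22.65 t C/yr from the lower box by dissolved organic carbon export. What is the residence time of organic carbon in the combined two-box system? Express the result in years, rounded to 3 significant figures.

Residence time in the combined system uses the total inventory and the total *external* removal — internal exchanges between the two boxes cancel.
M_total = 8890 + 36110 = 45000 t C.
ΣF_external_out = 15.15 + 22.65 = 37.800 t C/yr.
τ = M_total / ΣF_ext = 45000 / 37.800 = 1190 yr.

1190 yr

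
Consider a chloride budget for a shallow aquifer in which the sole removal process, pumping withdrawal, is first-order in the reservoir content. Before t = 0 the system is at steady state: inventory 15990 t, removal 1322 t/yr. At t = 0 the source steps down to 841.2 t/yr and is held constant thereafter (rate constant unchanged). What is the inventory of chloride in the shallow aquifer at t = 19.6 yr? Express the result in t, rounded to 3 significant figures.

The sink rate constant is k = F₀/M₀ = 1322/15990 = 0.08268 yr⁻¹.
Solving dM/dt = F₁ − kM with M(0) = M₀ gives M(t) = F₁/k + (M₀ − F₁/k)·e^(−kt).
F₁/k = 841.2/0.08268 = 10175 t; kt = 0.08268 × 19.6 = 1.620, e^(−kt) = 0.1978.
M(19.6) = 10175 + (15990 − 10175) × 0.1978 = 10175 + 1150 = 11325 t.

11300 t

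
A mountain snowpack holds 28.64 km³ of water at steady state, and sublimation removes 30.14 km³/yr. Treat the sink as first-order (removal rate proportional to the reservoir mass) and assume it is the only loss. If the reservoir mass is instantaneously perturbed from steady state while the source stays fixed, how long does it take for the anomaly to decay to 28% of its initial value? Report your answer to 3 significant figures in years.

For a linear reservoir the anomaly decays as exp(−t/τ) with τ = M/F = 28.64/30.14 = 0.9502 yr.
exp(−t/τ) = 0.28 ⇒ t = −τ ln(0.28) = 0.9502 × 1.273 = 1.210 yr.

1.21 yr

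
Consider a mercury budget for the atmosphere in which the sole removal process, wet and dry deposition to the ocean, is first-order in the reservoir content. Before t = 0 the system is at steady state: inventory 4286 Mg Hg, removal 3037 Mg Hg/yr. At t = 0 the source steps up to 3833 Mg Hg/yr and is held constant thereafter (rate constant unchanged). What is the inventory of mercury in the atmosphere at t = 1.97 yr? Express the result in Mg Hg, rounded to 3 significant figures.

Residence time τ = M₀/F₀ = 1.411 yr. The eventual steady state is M_∞ = M₀·(F₁/F₀) = 4286 × 3833/3037 = 5409.4 Mg Hg.
The anomaly ΔM(t) = M(t) − M_∞ decays as ΔM₀·e^(−t/τ) with ΔM₀ = 4286 − 5409.4 = −1123 Mg Hg.
At t = 1.97 yr, e^(−t/τ) = e^(−1.396) = 0.2476, so ΔM = −278.2 Mg Hg and M = 5409.4 − 278.2 = 5131.2 Mg Hg.

5130 Mg Hg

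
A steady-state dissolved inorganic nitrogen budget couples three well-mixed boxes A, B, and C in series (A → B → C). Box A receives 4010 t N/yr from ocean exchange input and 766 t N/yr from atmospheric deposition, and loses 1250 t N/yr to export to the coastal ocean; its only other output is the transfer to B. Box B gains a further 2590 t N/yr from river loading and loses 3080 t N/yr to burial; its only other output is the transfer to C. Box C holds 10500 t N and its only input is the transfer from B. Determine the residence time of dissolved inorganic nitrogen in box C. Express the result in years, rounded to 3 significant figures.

Box A: F(A→B) = (4010 + 766) − 1250 = 3526.0 t N/yr.
Box B: F(B→C) = (3526.0 + 2590) − 3080 = 3036.0 t N/yr.
Box C throughput = its input = 3036.0 t N/yr; τ = 10500 / 3036.0 = 3.458 yr.

3.46 yr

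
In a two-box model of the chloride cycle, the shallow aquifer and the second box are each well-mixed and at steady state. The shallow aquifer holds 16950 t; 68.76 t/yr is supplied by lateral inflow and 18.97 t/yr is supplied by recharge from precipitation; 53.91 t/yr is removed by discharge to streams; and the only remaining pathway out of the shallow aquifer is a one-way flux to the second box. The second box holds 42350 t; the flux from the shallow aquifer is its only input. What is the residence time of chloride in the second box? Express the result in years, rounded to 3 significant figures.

1250 yr

Balance the shallow aquifer: ΣF_in = 68.76 + 18.97 = 87.730 t/yr.
Flux to the second box = ΣF_in − (53.91) = 33.820 t/yr.
At steady state the output of the second box equals its input, 33.820 t/yr.
τ = M / F = 42350 / 33.820 = 1252 yr.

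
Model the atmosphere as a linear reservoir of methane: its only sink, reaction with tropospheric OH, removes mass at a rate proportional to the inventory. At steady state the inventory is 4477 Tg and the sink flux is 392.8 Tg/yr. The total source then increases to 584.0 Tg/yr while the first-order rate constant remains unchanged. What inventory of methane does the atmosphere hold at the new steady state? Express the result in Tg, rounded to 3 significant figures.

6660 Tg

Rate constant k = F/M = 392.8 / 4477 = 0.08774 yr⁻¹.
At the new steady state, source = k·M_new ⇒ M_new = 584.0 / 0.08774 = 6656 Tg.
(Equivalently M_new = M × F_new/F_old = 4477 × 584.0/392.8.)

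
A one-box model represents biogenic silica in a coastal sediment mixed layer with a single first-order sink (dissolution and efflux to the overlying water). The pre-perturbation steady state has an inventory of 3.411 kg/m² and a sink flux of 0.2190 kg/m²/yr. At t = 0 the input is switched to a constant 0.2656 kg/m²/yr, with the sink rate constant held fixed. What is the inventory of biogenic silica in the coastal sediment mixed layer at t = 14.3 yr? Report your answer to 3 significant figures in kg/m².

The sink rate constant is k = F₀/M₀ = 0.2190/3.411 = 0.06420 yr⁻¹.
Solving dM/dt = F₁ − kM with M(0) = M₀ gives M(t) = F₁/k + (M₀ − F₁/k)·e^(−kt).
F₁/k = 0.2656/0.06420 = 4.1368 kg/m²; kt = 0.06420 × 14.3 = 0.9181, e^(−kt) = 0.3993.
M(14.3) = 4.1368 + (3.411 − 4.1368) × 0.3993 = 4.1368 − 0.2898 = 3.8470 kg/m².

3.85 kg/m²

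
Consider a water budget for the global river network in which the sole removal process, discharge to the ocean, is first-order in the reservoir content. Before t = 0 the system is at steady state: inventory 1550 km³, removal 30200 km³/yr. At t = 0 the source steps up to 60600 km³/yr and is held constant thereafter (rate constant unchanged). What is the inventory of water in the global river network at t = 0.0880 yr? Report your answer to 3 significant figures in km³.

Residence time τ = M₀/F₀ = 0.05132 yr. The eventual steady state is M_∞ = M₀·(F₁/F₀) = 1550 × 60600/30200 = 3110.3 km³.
The anomaly ΔM(t) = M(t) − M_∞ decays as ΔM₀·e^(−t/τ) with ΔM₀ = 1550 − 3110.3 = −1560 km³.
At t = 0.0880 yr, e^(−t/τ) = e^(−1.715) = 0.1800, so ΔM = −280.9 km³ and M = 3110.3 − 280.9 = 2829.4 km³.

2830 km³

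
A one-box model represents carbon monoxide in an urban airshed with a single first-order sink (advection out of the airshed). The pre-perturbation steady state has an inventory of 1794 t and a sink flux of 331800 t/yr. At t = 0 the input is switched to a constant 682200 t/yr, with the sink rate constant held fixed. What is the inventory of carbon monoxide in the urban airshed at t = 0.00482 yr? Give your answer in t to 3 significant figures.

Residence time τ = M₀/F₀ = 0.005407 yr. The eventual steady state is M_∞ = M₀·(F₁/F₀) = 1794 × 682200/331800 = 3688.6 t.
The anomaly ΔM(t) = M(t) − M_∞ decays as ΔM₀·e^(−t/τ) with ΔM₀ = 1794 − 3688.6 = −1895 t.
At t = 0.00482 yr, e^(−t/τ) = e^(−0.8915) = 0.4101, so ΔM = −776.9 t and M = 3688.6 − 776.9 = 2911.7 t.

2910 t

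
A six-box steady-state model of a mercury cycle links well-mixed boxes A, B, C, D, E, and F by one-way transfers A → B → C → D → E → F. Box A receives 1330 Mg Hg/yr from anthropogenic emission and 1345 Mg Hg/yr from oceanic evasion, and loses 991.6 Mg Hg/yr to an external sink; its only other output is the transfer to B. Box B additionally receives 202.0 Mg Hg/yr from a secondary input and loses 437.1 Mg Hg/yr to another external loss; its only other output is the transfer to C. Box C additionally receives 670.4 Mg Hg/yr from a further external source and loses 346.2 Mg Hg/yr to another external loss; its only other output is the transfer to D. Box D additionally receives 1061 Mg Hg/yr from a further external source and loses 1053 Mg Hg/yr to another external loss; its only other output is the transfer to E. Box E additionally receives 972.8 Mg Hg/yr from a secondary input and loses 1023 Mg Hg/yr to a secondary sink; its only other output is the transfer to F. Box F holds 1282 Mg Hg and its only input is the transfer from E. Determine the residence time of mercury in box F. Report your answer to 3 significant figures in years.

0.741 yr

Box A: F(A→B) = (1330 + 1345) − 991.6 = 1683.4 Mg Hg/yr.
Box B: F(B→C) = (1683.4 + 202.0) − 437.1 = 1448.3 Mg Hg/yr.
Box C: F(C→D) = (1448.3 + 670.4) − 346.2 = 1772.5 Mg Hg/yr.
Box D: F(D→E) = (1772.5 + 1061) − 1053 = 1780.5 Mg Hg/yr.
Box E: F(E→F) = (1780.5 + 972.8) − 1023 = 1730.3 Mg Hg/yr.
Box F throughput = its input = 1730.3 Mg Hg/yr; τ = 1282 / 1730.3 = 0.7409 yr.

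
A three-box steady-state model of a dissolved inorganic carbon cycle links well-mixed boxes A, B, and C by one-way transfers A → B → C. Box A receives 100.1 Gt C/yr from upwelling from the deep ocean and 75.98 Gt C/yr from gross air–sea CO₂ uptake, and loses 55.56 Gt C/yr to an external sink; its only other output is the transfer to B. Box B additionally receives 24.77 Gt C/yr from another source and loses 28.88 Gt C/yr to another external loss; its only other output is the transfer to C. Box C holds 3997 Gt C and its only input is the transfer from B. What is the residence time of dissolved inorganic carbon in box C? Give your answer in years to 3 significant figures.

34.3 yr

Box A: F(A→B) = (100.1 + 75.98) − 55.56 = 120.52 Gt C/yr.
Box B: F(B→C) = (120.52 + 24.77) − 28.88 = 116.41 Gt C/yr.
Box C throughput = its input = 116.41 Gt C/yr; τ = 3997 / 116.41 = 34.34 yr.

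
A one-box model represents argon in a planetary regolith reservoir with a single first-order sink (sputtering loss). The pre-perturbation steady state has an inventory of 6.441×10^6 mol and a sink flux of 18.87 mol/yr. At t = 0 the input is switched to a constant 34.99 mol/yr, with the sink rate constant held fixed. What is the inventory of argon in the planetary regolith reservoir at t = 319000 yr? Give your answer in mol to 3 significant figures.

The sink rate constant is k = F₀/M₀ = 18.87/6.441×10^6 = 2.930×10^-6 yr⁻¹.
Solving dM/dt = F₁ − kM with M(0) = M₀ gives M(t) = F₁/k + (M₀ − F₁/k)·e^(−kt).
F₁/k = 34.99/2.930×10^-6 = 1.1943×10^7 mol; kt = 2.930×10^-6 × 319000 = 0.9346, e^(−kt) = 0.3928.
M(319000) = 1.1943×10^7 + (6.441×10^6 − 1.1943×10^7) × 0.3928 = 1.1943×10^7 − 2.161×10^6 = 9.7823×10^6 mol.

9.78×10^6 mol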